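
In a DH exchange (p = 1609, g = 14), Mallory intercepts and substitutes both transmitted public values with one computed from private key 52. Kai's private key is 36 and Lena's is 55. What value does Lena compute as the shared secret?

427

Lena receives Mallory's public value M = 14^52 mod 1609 instead of the honest one.
14^1 ≡ 14 (mod 1609)
14^2 = (14^1)^2 ≡ 14^2 = 196 ≡ 196 (mod 1609)
14^4 = (14^2)^2 ≡ 196^2 = 38416 ≡ 1409 (mod 1609)
14^8 = (14^4)^2 ≡ 1409^2 = 1985281 ≡ 1384 (mod 1609)
14^16 = (14^8)^2 ≡ 1384^2 = 1915456 ≡ 746 (mod 1609)
14^32 = (14^16)^2 ≡ 746^2 = 556516 ≡ 1411 (mod 1609)
14^52 = 14^32 · 14^16 · 14^4 ≡ 1411 · 746 · 1409 ≡ 360 (mod 1609).
So M = 360. Lena computes K = M^55 mod 1609.
360^1 ≡ 360 (mod 1609)
360^2 = (360^1)^2 ≡ 360^2 = 129600 ≡ 880 (mod 1609)
360^4 = (360^2)^2 ≡ 880^2 = 774400 ≡ 471 (mod 1609)
360^8 = (360^4)^2 ≡ 471^2 = 221841 ≡ 1408 (mod 1609)
360^16 = (360^8)^2 ≡ 1408^2 = 1982464 ≡ 176 (mod 1609)
360^32 = (360^16)^2 ≡ 176^2 = 30976 ≡ 405 (mod 1609)
360^55 = 360^32 · 360^16 · 360^4 · 360^2 · 360^1 ≡ 405 · 176 · 471 · 880 · 360 ≡ 427 (mod 1609).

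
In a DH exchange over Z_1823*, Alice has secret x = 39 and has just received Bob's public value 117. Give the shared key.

Shared key K = 117^39 mod 1823.
117^1 ≡ 117 (mod 1823)
117^2 = (117^1)^2 ≡ 117^2 = 13689 ≡ 928 (mod 1823)
117^4 = (117^2)^2 ≡ 928^2 = 861184 ≡ 728 (mod 1823)
117^8 = (117^4)^2 ≡ 728^2 = 529984 ≡ 1314 (mod 1823)
117^16 = (117^8)^2 ≡ 1314^2 = 1726596 ≡ 215 (mod 1823)
117^32 = (117^16)^2 ≡ 215^2 = 46225 ≡ 650 (mod 1823)
117^39 = 117^32 · 117^4 · 117^2 · 117^1 ≡ 650 · 728 · 928 · 117 ≡ 8 (mod 1823).

8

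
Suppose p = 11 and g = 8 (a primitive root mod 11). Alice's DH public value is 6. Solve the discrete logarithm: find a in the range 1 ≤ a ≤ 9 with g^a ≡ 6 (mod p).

3

Try successive powers of 8 modulo 11:
8^1 ≡ 8
8^2 ≡ 9
8^3 ≡ 6
Found: a = 3.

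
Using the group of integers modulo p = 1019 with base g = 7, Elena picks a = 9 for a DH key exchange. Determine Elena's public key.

188

Public value = 7^9 mod 1019.
7^1 ≡ 7 (mod 1019)
7^2 = (7^1)^2 ≡ 7^2 = 49 ≡ 49 (mod 1019)
7^4 = (7^2)^2 ≡ 49^2 = 2401 ≡ 363 (mod 1019)
7^8 = (7^4)^2 ≡ 363^2 = 131769 ≡ 318 (mod 1019)
7^9 = 7^8 · 7^1 ≡ 318 · 7 ≡ 188 (mod 1019).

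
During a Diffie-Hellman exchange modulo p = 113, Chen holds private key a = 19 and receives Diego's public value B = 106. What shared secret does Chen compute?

Shared key K = 106^19 mod 113.
106^1 ≡ 106 (mod 113)
106^2 = (106^1)^2 ≡ 106^2 = 11236 ≡ 49 (mod 113)
106^4 = (106^2)^2 ≡ 49^2 = 2401 ≡ 28 (mod 113)
106^8 = (106^4)^2 ≡ 28^2 = 784 ≡ 106 (mod 113)
106^16 = (106^8)^2 ≡ 106^2 = 11236 ≡ 49 (mod 113)
106^19 = 106^16 · 106^2 · 106^1 ≡ 49 · 49 · 106 ≡ 30 (mod 113).

30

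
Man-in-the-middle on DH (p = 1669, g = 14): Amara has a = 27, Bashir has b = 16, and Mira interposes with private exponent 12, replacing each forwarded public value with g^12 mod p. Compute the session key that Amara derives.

Amara receives Mira's public value M = 14^12 mod 1669 instead of the honest one.
14^1 ≡ 14 (mod 1669)
14^2 = (14^1)^2 ≡ 14^2 = 196 ≡ 196 (mod 1669)
14^4 = (14^2)^2 ≡ 196^2 = 38416 ≡ 29 (mod 1669)
14^8 = (14^4)^2 ≡ 29^2 = 841 ≡ 841 (mod 1669)
14^12 = 14^8 · 14^4 ≡ 841 · 29 ≡ 1023 (mod 1669).
So M = 1023. Amara computes K = M^27 mod 1669.
1023^1 ≡ 1023 (mod 1669)
1023^2 = (1023^1)^2 ≡ 1023^2 = 1046529 ≡ 66 (mod 1669)
1023^4 = (1023^2)^2 ≡ 66^2 = 4356 ≡ 1018 (mod 1669)
1023^8 = (1023^4)^2 ≡ 1018^2 = 1036324 ≡ 1544 (mod 1669)
1023^16 = (1023^8)^2 ≡ 1544^2 = 2383936 ≡ 604 (mod 1669)
1023^27 = 1023^16 · 1023^8 · 1023^2 · 1023^1 ≡ 604 · 1544 · 66 · 1023 ≡ 1010 (mod 1669).

1010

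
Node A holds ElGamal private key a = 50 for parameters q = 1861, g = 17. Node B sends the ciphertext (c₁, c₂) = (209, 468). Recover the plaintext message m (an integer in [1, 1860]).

Shared mask s = c₁^a mod q = 209^50 mod 1861.
209^1 ≡ 209 (mod 1861)
209^2 = (209^1)^2 ≡ 209^2 = 43681 ≡ 878 (mod 1861)
209^4 = (209^2)^2 ≡ 878^2 = 770884 ≡ 430 (mod 1861)
209^8 = (209^4)^2 ≡ 430^2 = 184900 ≡ 661 (mod 1861)
209^16 = (209^8)^2 ≡ 661^2 = 436921 ≡ 1447 (mod 1861)
209^32 = (209^16)^2 ≡ 1447^2 = 2093809 ≡ 184 (mod 1861)
209^50 = 209^32 · 209^16 · 209^2 ≡ 184 · 1447 · 878 ≡ 1812 (mod 1861).
So s = 1812; s⁻¹ ≡ 1823 (mod 1861).
m = c₂ · s⁻¹ mod 1861 = 468 · 1823 mod 1861 = 826.

826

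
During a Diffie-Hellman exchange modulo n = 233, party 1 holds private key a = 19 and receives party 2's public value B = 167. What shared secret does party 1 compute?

104

Shared key K = 167^19 mod 233.
167^1 ≡ 167 (mod 233)
167^2 = (167^1)^2 ≡ 167^2 = 27889 ≡ 162 (mod 233)
167^4 = (167^2)^2 ≡ 162^2 = 26244 ≡ 148 (mod 233)
167^8 = (167^4)^2 ≡ 148^2 = 21904 ≡ 2 (mod 233)
167^16 = (167^8)^2 ≡ 2^2 = 4 ≡ 4 (mod 233)
167^19 = 167^16 · 167^2 · 167^1 ≡ 4 · 162 · 167 ≡ 104 (mod 233).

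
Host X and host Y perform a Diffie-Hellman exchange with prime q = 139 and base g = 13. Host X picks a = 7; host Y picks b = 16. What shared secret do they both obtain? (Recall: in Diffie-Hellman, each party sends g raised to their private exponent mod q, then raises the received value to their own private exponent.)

Host Y sends B = g^b mod q = 13^16 mod 139.
13^1 ≡ 13 (mod 139)
13^2 = (13^1)^2 ≡ 13^2 = 169 ≡ 30 (mod 139)
13^4 = (13^2)^2 ≡ 30^2 = 900 ≡ 66 (mod 139)
13^8 = (13^4)^2 ≡ 66^2 = 4356 ≡ 47 (mod 139)
13^16 = (13^8)^2 ≡ 47^2 = 2209 ≡ 124 (mod 139)
So B = 124. Host X then computes K = B^a mod q = 124^7 mod 139.
124^1 ≡ 124 (mod 139)
124^2 = (124^1)^2 ≡ 124^2 = 15376 ≡ 86 (mod 139)
124^4 = (124^2)^2 ≡ 86^2 = 7396 ≡ 29 (mod 139)
124^7 = 124^4 · 124^2 · 124^1 ≡ 29 · 86 · 124 ≡ 120 (mod 139).

120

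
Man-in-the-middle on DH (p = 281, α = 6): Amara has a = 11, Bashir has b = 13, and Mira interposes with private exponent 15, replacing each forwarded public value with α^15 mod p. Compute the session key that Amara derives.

Amara receives Mira's public value M = 6^15 mod 281 instead of the honest one.
6^1 ≡ 6 (mod 281)
6^2 = (6^1)^2 ≡ 6^2 = 36 ≡ 36 (mod 281)
6^4 = (6^2)^2 ≡ 36^2 = 1296 ≡ 172 (mod 281)
6^8 = (6^4)^2 ≡ 172^2 = 29584 ≡ 79 (mod 281)
6^15 = 6^8 · 6^4 · 6^2 · 6^1 ≡ 79 · 172 · 36 · 6 ≡ 244 (mod 281).
So M = 244. Amara computes K = M^11 mod 281.
244^1 ≡ 244 (mod 281)
244^2 = (244^1)^2 ≡ 244^2 = 59536 ≡ 245 (mod 281)
244^4 = (244^2)^2 ≡ 245^2 = 60025 ≡ 172 (mod 281)
244^8 = (244^4)^2 ≡ 172^2 = 29584 ≡ 79 (mod 281)
244^11 = 244^8 · 244^2 · 244^1 ≡ 79 · 245 · 244 ≡ 134 (mod 281).

134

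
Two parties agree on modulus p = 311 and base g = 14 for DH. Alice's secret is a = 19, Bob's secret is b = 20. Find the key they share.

126

Alice sends A = g^a mod p = 14^19 mod 311.
14^1 ≡ 14 (mod 311)
14^2 = (14^1)^2 ≡ 14^2 = 196 ≡ 196 (mod 311)
14^4 = (14^2)^2 ≡ 196^2 = 38416 ≡ 163 (mod 311)
14^8 = (14^4)^2 ≡ 163^2 = 26569 ≡ 134 (mod 311)
14^16 = (14^8)^2 ≡ 134^2 = 17956 ≡ 229 (mod 311)
14^19 = 14^16 · 14^2 · 14^1 ≡ 229 · 196 · 14 ≡ 156 (mod 311).
So A = 156. Bob then computes K = A^b mod p = 156^20 mod 311.
156^1 ≡ 156 (mod 311)
156^2 = (156^1)^2 ≡ 156^2 = 24336 ≡ 78 (mod 311)
156^4 = (156^2)^2 ≡ 78^2 = 6084 ≡ 175 (mod 311)
156^8 = (156^4)^2 ≡ 175^2 = 30625 ≡ 147 (mod 311)
156^16 = (156^8)^2 ≡ 147^2 = 21609 ≡ 150 (mod 311)
156^20 = 156^16 · 156^4 ≡ 150 · 175 ≡ 126 (mod 311).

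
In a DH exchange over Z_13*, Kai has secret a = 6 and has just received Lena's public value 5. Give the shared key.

Shared key K = 5^6 mod 13.
5^1 ≡ 5 (mod 13)
5^2 = (5^1)^2 ≡ 5^2 = 25 ≡ 12 (mod 13)
5^4 = (5^2)^2 ≡ 12^2 = 144 ≡ 1 (mod 13)
5^6 = 5^4 · 5^2 ≡ 1 · 12 ≡ 12 (mod 13).

12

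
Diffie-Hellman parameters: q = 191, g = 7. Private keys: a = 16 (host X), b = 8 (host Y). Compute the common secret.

39

Host X sends A = g^a mod q = 7^16 mod 191.
7^1 ≡ 7 (mod 191)
7^2 = (7^1)^2 ≡ 7^2 = 49 ≡ 49 (mod 191)
7^4 = (7^2)^2 ≡ 49^2 = 2401 ≡ 109 (mod 191)
7^8 = (7^4)^2 ≡ 109^2 = 11881 ≡ 39 (mod 191)
7^16 = (7^8)^2 ≡ 39^2 = 1521 ≡ 184 (mod 191)
So A = 184. Host Y then computes K = A^b mod q = 184^8 mod 191.
184^1 ≡ 184 (mod 191)
184^2 = (184^1)^2 ≡ 184^2 = 33856 ≡ 49 (mod 191)
184^4 = (184^2)^2 ≡ 49^2 = 2401 ≡ 109 (mod 191)
184^8 = (184^4)^2 ≡ 109^2 = 11881 ≡ 39 (mod 191)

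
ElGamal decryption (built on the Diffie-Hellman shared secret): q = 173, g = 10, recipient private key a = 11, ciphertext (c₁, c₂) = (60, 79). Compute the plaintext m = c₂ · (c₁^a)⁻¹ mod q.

141

Shared mask s = c₁^a mod q = 60^11 mod 173.
60^1 ≡ 60 (mod 173)
60^2 = (60^1)^2 ≡ 60^2 = 3600 ≡ 140 (mod 173)
60^4 = (60^2)^2 ≡ 140^2 = 19600 ≡ 51 (mod 173)
60^8 = (60^4)^2 ≡ 51^2 = 2601 ≡ 6 (mod 173)
60^11 = 60^8 · 60^2 · 60^1 ≡ 6 · 140 · 60 ≡ 57 (mod 173).
So s = 57; s⁻¹ ≡ 85 (mod 173).
m = c₂ · s⁻¹ mod 173 = 79 · 85 mod 173 = 141.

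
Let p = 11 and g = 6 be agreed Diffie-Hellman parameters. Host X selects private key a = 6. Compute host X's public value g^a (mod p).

5

Public value = 6^6 (mod 11).
6^1 ≡ 6 (mod 11)
6^2 = (6^1)^2 ≡ 6^2 = 36 ≡ 3 (mod 11)
6^4 = (6^2)^2 ≡ 3^2 = 9 ≡ 9 (mod 11)
6^6 = 6^4 · 6^2 ≡ 9 · 3 ≡ 5 (mod 11).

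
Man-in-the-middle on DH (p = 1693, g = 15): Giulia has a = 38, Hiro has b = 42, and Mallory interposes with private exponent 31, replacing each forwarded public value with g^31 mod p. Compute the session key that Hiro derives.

1488

Hiro receives Mallory's public value M = 15^31 mod 1693 instead of the honest one.
15^1 ≡ 15 (mod 1693)
15^2 = (15^1)^2 ≡ 15^2 = 225 ≡ 225 (mod 1693)
15^4 = (15^2)^2 ≡ 225^2 = 50625 ≡ 1528 (mod 1693)
15^8 = (15^4)^2 ≡ 1528^2 = 2334784 ≡ 137 (mod 1693)
15^16 = (15^8)^2 ≡ 137^2 = 18769 ≡ 146 (mod 1693)
15^31 = 15^16 · 15^8 · 15^4 · 15^2 · 15^1 ≡ 146 · 137 · 1528 · 225 · 15 ≡ 631 (mod 1693).
So M = 631. Hiro computes K = M^42 mod 1693.
631^1 ≡ 631 (mod 1693)
631^2 = (631^1)^2 ≡ 631^2 = 398161 ≡ 306 (mod 1693)
631^4 = (631^2)^2 ≡ 306^2 = 93636 ≡ 521 (mod 1693)
631^8 = (631^4)^2 ≡ 521^2 = 271441 ≡ 561 (mod 1693)
631^16 = (631^8)^2 ≡ 561^2 = 314721 ≡ 1516 (mod 1693)
631^32 = (631^16)^2 ≡ 1516^2 = 2298256 ≡ 855 (mod 1693)
631^42 = 631^32 · 631^8 · 631^2 ≡ 855 · 561 · 306 ≡ 1488 (mod 1693).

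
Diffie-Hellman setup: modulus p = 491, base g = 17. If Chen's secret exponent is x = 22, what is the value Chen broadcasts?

Public value = 17^22 mod 491.
17^1 ≡ 17 (mod 491)
17^2 = (17^1)^2 ≡ 17^2 = 289 ≡ 289 (mod 491)
17^4 = (17^2)^2 ≡ 289^2 = 83521 ≡ 51 (mod 491)
17^8 = (17^4)^2 ≡ 51^2 = 2601 ≡ 146 (mod 491)
17^16 = (17^8)^2 ≡ 146^2 = 21316 ≡ 203 (mod 491)
17^22 = 17^16 · 17^4 · 17^2 ≡ 203 · 51 · 289 ≡ 354 (mod 491).

354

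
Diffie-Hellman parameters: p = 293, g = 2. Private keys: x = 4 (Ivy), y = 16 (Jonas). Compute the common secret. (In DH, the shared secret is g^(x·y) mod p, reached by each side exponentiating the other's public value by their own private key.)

Ivy sends A = g^x mod p = 2^4 mod 293.
2^1 ≡ 2 (mod 293)
2^2 = (2^1)^2 ≡ 2^2 = 4 ≡ 4 (mod 293)
2^4 = (2^2)^2 ≡ 4^2 = 16 ≡ 16 (mod 293)
So A = 16. Jonas then computes K = A^y mod p = 16^16 mod 293.
16^1 ≡ 16 (mod 293)
16^2 = (16^1)^2 ≡ 16^2 = 256 ≡ 256 (mod 293)
16^4 = (16^2)^2 ≡ 256^2 = 65536 ≡ 197 (mod 293)
16^8 = (16^4)^2 ≡ 197^2 = 38809 ≡ 133 (mod 293)
16^16 = (16^8)^2 ≡ 133^2 = 17689 ≡ 109 (mod 293)

109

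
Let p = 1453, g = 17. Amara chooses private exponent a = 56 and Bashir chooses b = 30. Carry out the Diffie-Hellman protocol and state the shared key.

Bashir sends B = g^b mod p = 17^30 mod 1453.
17^1 ≡ 17 (mod 1453)
17^2 = (17^1)^2 ≡ 17^2 = 289 ≡ 289 (mod 1453)
17^4 = (17^2)^2 ≡ 289^2 = 83521 ≡ 700 (mod 1453)
17^8 = (17^4)^2 ≡ 700^2 = 490000 ≡ 339 (mod 1453)
17^16 = (17^8)^2 ≡ 339^2 = 114921 ≡ 134 (mod 1453)
17^30 = 17^16 · 17^8 · 17^4 · 17^2 ≡ 134 · 339 · 700 · 289 ≡ 1128 (mod 1453).
So B = 1128. Amara then computes K = B^a mod p = 1128^56 mod 1453.
1128^1 ≡ 1128 (mod 1453)
1128^2 = (1128^1)^2 ≡ 1128^2 = 1272384 ≡ 1009 (mod 1453)
1128^4 = (1128^2)^2 ≡ 1009^2 = 1018081 ≡ 981 (mod 1453)
1128^8 = (1128^4)^2 ≡ 981^2 = 962361 ≡ 475 (mod 1453)
1128^16 = (1128^8)^2 ≡ 475^2 = 225625 ≡ 410 (mod 1453)
1128^32 = (1128^16)^2 ≡ 410^2 = 168100 ≡ 1005 (mod 1453)
1128^56 = 1128^32 · 1128^16 · 1128^8 ≡ 1005 · 410 · 475 ≡ 291 (mod 1453).

291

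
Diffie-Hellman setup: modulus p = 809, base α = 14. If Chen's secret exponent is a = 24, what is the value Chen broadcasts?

16

Public value = 14^24 (mod 809).
14^1 ≡ 14 (mod 809)
14^2 = (14^1)^2 ≡ 14^2 = 196 ≡ 196 (mod 809)
14^4 = (14^2)^2 ≡ 196^2 = 38416 ≡ 393 (mod 809)
14^8 = (14^4)^2 ≡ 393^2 = 154449 ≡ 739 (mod 809)
14^16 = (14^8)^2 ≡ 739^2 = 546121 ≡ 46 (mod 809)
14^24 = 14^16 · 14^8 ≡ 46 · 739 ≡ 16 (mod 809).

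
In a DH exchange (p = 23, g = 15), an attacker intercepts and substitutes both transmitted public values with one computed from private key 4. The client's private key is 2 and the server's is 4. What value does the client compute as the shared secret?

The client receives an attacker's public value M = 15^4 mod 23 instead of the honest one.
15^1 ≡ 15 (mod 23)
15^2 = (15^1)^2 ≡ 15^2 = 225 ≡ 18 (mod 23)
15^4 = (15^2)^2 ≡ 18^2 = 324 ≡ 2 (mod 23)
So M = 2. The client computes K = M^2 mod 23.
2^1 ≡ 2 (mod 23)
2^2 = (2^1)^2 ≡ 2^2 = 4 ≡ 4 (mod 23)

4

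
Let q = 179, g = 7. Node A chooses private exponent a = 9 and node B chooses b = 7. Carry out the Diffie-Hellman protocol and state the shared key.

163

Node B sends B = g^b mod q = 7^7 mod 179.
7^1 ≡ 7 (mod 179)
7^2 = (7^1)^2 ≡ 7^2 = 49 ≡ 49 (mod 179)
7^4 = (7^2)^2 ≡ 49^2 = 2401 ≡ 74 (mod 179)
7^7 = 7^4 · 7^2 · 7^1 ≡ 74 · 49 · 7 ≡ 143 (mod 179).
So B = 143. Node A then computes K = B^a mod q = 143^9 mod 179.
143^1 ≡ 143 (mod 179)
143^2 = (143^1)^2 ≡ 143^2 = 20449 ≡ 43 (mod 179)
143^4 = (143^2)^2 ≡ 43^2 = 1849 ≡ 59 (mod 179)
143^8 = (143^4)^2 ≡ 59^2 = 3481 ≡ 80 (mod 179)
143^9 = 143^8 · 143^1 ≡ 80 · 143 ≡ 163 (mod 179).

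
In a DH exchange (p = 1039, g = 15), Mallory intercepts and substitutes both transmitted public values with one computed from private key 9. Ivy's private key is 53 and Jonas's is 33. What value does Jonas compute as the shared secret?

397

Jonas receives Mallory's public value M = 15^9 mod 1039 instead of the honest one.
15^1 ≡ 15 (mod 1039)
15^2 = (15^1)^2 ≡ 15^2 = 225 ≡ 225 (mod 1039)
15^4 = (15^2)^2 ≡ 225^2 = 50625 ≡ 753 (mod 1039)
15^8 = (15^4)^2 ≡ 753^2 = 567009 ≡ 754 (mod 1039)
15^9 = 15^8 · 15^1 ≡ 754 · 15 ≡ 920 (mod 1039).
So M = 920. Jonas computes K = M^33 mod 1039.
920^1 ≡ 920 (mod 1039)
920^2 = (920^1)^2 ≡ 920^2 = 846400 ≡ 654 (mod 1039)
920^4 = (920^2)^2 ≡ 654^2 = 427716 ≡ 687 (mod 1039)
920^8 = (920^4)^2 ≡ 687^2 = 471969 ≡ 263 (mod 1039)
920^16 = (920^8)^2 ≡ 263^2 = 69169 ≡ 595 (mod 1039)
920^32 = (920^16)^2 ≡ 595^2 = 354025 ≡ 765 (mod 1039)
920^33 = 920^32 · 920^1 ≡ 765 · 920 ≡ 397 (mod 1039).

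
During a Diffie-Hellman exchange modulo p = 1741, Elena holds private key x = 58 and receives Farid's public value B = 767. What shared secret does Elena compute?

1740

Shared key K = 767^58 mod 1741.
767^1 ≡ 767 (mod 1741)
767^2 = (767^1)^2 ≡ 767^2 = 588289 ≡ 1572 (mod 1741)
767^4 = (767^2)^2 ≡ 1572^2 = 2471184 ≡ 705 (mod 1741)
767^8 = (767^4)^2 ≡ 705^2 = 497025 ≡ 840 (mod 1741)
767^16 = (767^8)^2 ≡ 840^2 = 705600 ≡ 495 (mod 1741)
767^32 = (767^16)^2 ≡ 495^2 = 245025 ≡ 1285 (mod 1741)
767^58 = 767^32 · 767^16 · 767^8 · 767^2 ≡ 1285 · 495 · 840 · 1572 ≡ 1740 (mod 1741).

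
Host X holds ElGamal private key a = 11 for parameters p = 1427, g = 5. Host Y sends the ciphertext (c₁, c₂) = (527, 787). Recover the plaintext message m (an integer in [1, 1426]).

Shared mask s = c₁^a mod p = 527^11 mod 1427.
527^1 ≡ 527 (mod 1427)
527^2 = (527^1)^2 ≡ 527^2 = 277729 ≡ 891 (mod 1427)
527^4 = (527^2)^2 ≡ 891^2 = 793881 ≡ 469 (mod 1427)
527^8 = (527^4)^2 ≡ 469^2 = 219961 ≡ 203 (mod 1427)
527^11 = 527^8 · 527^2 · 527^1 ≡ 203 · 891 · 527 ≡ 752 (mod 1427).
So s = 752; s⁻¹ ≡ 556 (mod 1427).
m = c₂ · s⁻¹ mod 1427 = 787 · 556 mod 1427 = 910.

910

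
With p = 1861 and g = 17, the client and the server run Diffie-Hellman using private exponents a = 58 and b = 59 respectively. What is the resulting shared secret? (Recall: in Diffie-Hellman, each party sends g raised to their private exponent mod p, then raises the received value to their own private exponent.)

The client sends A = g^a mod p = 17^58 mod 1861.
17^1 ≡ 17 (mod 1861)
17^2 = (17^1)^2 ≡ 17^2 = 289 ≡ 289 (mod 1861)
17^4 = (17^2)^2 ≡ 289^2 = 83521 ≡ 1637 (mod 1861)
17^8 = (17^4)^2 ≡ 1637^2 = 2679769 ≡ 1790 (mod 1861)
17^16 = (17^8)^2 ≡ 1790^2 = 3204100 ≡ 1319 (mod 1861)
17^32 = (17^16)^2 ≡ 1319^2 = 1739761 ≡ 1587 (mod 1861)
17^58 = 17^32 · 17^16 · 17^8 · 17^2 ≡ 1587 · 1319 · 1790 · 289 ≡ 1107 (mod 1861).
So A = 1107. The server then computes K = A^b mod p = 1107^59 mod 1861.
1107^1 ≡ 1107 (mod 1861)
1107^2 = (1107^1)^2 ≡ 1107^2 = 1225449 ≡ 911 (mod 1861)
1107^4 = (1107^2)^2 ≡ 911^2 = 829921 ≡ 1776 (mod 1861)
1107^8 = (1107^4)^2 ≡ 1776^2 = 3154176 ≡ 1642 (mod 1861)
1107^16 = (1107^8)^2 ≡ 1642^2 = 2696164 ≡ 1436 (mod 1861)
1107^32 = (1107^16)^2 ≡ 1436^2 = 2062096 ≡ 108 (mod 1861)
1107^59 = 1107^32 · 1107^16 · 1107^8 · 1107^2 · 1107^1 ≡ 108 · 1436 · 1642 · 911 · 1107 ≡ 1109 (mod 1861).

1109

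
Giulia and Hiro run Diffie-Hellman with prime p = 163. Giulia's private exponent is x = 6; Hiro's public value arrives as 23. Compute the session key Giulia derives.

Shared key K = 23^6 mod 163.
23^1 ≡ 23 (mod 163)
23^2 = (23^1)^2 ≡ 23^2 = 529 ≡ 40 (mod 163)
23^4 = (23^2)^2 ≡ 40^2 = 1600 ≡ 133 (mod 163)
23^6 = 23^4 · 23^2 ≡ 133 · 40 ≡ 104 (mod 163).

104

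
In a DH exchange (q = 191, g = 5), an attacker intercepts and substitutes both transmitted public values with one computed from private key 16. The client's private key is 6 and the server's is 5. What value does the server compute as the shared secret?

52

The server receives an attacker's public value M = 5^16 mod 191 instead of the honest one.
5^1 ≡ 5 (mod 191)
5^2 = (5^1)^2 ≡ 5^2 = 25 ≡ 25 (mod 191)
5^4 = (5^2)^2 ≡ 25^2 = 625 ≡ 52 (mod 191)
5^8 = (5^4)^2 ≡ 52^2 = 2704 ≡ 30 (mod 191)
5^16 = (5^8)^2 ≡ 30^2 = 900 ≡ 136 (mod 191)
So M = 136. The server computes K = M^5 mod 191.
136^1 ≡ 136 (mod 191)
136^2 = (136^1)^2 ≡ 136^2 = 18496 ≡ 160 (mod 191)
136^4 = (136^2)^2 ≡ 160^2 = 25600 ≡ 6 (mod 191)
136^5 = 136^4 · 136^1 ≡ 6 · 136 ≡ 52 (mod 191).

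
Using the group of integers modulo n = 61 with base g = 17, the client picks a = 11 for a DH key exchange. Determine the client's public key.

Public value = 17^11 mod 61.
17^1 ≡ 17 (mod 61)
17^2 = (17^1)^2 ≡ 17^2 = 289 ≡ 45 (mod 61)
17^4 = (17^2)^2 ≡ 45^2 = 2025 ≡ 12 (mod 61)
17^8 = (17^4)^2 ≡ 12^2 = 144 ≡ 22 (mod 61)
17^11 = 17^8 · 17^2 · 17^1 ≡ 22 · 45 · 17 ≡ 55 (mod 61).

55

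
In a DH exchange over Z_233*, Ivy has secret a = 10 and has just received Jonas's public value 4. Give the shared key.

Shared key K = 4^10 mod 233.
4^1 ≡ 4 (mod 233)
4^2 = (4^1)^2 ≡ 4^2 = 16 ≡ 16 (mod 233)
4^4 = (4^2)^2 ≡ 16^2 = 256 ≡ 23 (mod 233)
4^8 = (4^4)^2 ≡ 23^2 = 529 ≡ 63 (mod 233)
4^10 = 4^8 · 4^2 ≡ 63 · 16 ≡ 76 (mod 233).

76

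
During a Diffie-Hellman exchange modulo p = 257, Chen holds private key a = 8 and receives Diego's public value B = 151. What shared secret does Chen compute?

137

Shared key K = 151^8 mod 257.
151^1 ≡ 151 (mod 257)
151^2 = (151^1)^2 ≡ 151^2 = 22801 ≡ 185 (mod 257)
151^4 = (151^2)^2 ≡ 185^2 = 34225 ≡ 44 (mod 257)
151^8 = (151^4)^2 ≡ 44^2 = 1936 ≡ 137 (mod 257)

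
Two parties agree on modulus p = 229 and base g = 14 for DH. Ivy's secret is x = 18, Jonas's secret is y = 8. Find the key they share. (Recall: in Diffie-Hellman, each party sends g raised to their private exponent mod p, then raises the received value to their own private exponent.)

Jonas sends B = g^y mod p = 14^8 mod 229.
14^1 ≡ 14 (mod 229)
14^2 = (14^1)^2 ≡ 14^2 = 196 ≡ 196 (mod 229)
14^4 = (14^2)^2 ≡ 196^2 = 38416 ≡ 173 (mod 229)
14^8 = (14^4)^2 ≡ 173^2 = 29929 ≡ 159 (mod 229)
So B = 159. Ivy then computes K = B^x mod p = 159^18 mod 229.
159^1 ≡ 159 (mod 229)
159^2 = (159^1)^2 ≡ 159^2 = 25281 ≡ 91 (mod 229)
159^4 = (159^2)^2 ≡ 91^2 = 8281 ≡ 37 (mod 229)
159^8 = (159^4)^2 ≡ 37^2 = 1369 ≡ 224 (mod 229)
159^16 = (159^8)^2 ≡ 224^2 = 50176 ≡ 25 (mod 229)
159^18 = 159^16 · 159^2 ≡ 25 · 91 ≡ 214 (mod 229).

214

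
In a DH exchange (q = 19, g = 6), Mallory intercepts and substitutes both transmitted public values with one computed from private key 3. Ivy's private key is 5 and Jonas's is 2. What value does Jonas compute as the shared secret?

11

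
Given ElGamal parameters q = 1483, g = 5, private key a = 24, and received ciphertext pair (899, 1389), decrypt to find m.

Shared mask s = c₁^a mod q = 899^24 mod 1483.
899^1 ≡ 899 (mod 1483)
899^2 = (899^1)^2 ≡ 899^2 = 808201 ≡ 1449 (mod 1483)
899^4 = (899^2)^2 ≡ 1449^2 = 2099601 ≡ 1156 (mod 1483)
899^8 = (899^4)^2 ≡ 1156^2 = 1336336 ≡ 153 (mod 1483)
899^16 = (899^8)^2 ≡ 153^2 = 23409 ≡ 1164 (mod 1483)
899^24 = 899^16 · 899^8 ≡ 1164 · 153 ≡ 132 (mod 1483).
So s = 132; s⁻¹ ≡ 191 (mod 1483).
m = c₂ · s⁻¹ mod 1483 = 1389 · 191 mod 1483 = 1325.

1325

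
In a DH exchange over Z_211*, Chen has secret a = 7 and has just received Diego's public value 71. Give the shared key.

Shared key K = 71^7 mod 211.
71^1 ≡ 71 (mod 211)
71^2 = (71^1)^2 ≡ 71^2 = 5041 ≡ 188 (mod 211)
71^4 = (71^2)^2 ≡ 188^2 = 35344 ≡ 107 (mod 211)
71^7 = 71^4 · 71^2 · 71^1 ≡ 107 · 188 · 71 ≡ 188 (mod 211).

188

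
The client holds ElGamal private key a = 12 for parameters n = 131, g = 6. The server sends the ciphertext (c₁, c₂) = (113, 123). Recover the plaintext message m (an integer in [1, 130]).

Shared mask s = c₁^a mod n = 113^12 mod 131.
113^1 ≡ 113 (mod 131)
113^2 = (113^1)^2 ≡ 113^2 = 12769 ≡ 62 (mod 131)
113^4 = (113^2)^2 ≡ 62^2 = 3844 ≡ 45 (mod 131)
113^8 = (113^4)^2 ≡ 45^2 = 2025 ≡ 60 (mod 131)
113^12 = 113^8 · 113^4 ≡ 60 · 45 ≡ 80 (mod 131).
So s = 80; s⁻¹ ≡ 113 (mod 131).
m = c₂ · s⁻¹ mod 131 = 123 · 113 mod 131 = 13.

13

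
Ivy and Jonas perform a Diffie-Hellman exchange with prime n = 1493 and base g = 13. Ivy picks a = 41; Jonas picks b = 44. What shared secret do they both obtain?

Jonas sends B = g^b mod n = 13^44 mod 1493.
13^1 ≡ 13 (mod 1493)
13^2 = (13^1)^2 ≡ 13^2 = 169 ≡ 169 (mod 1493)
13^4 = (13^2)^2 ≡ 169^2 = 28561 ≡ 194 (mod 1493)
13^8 = (13^4)^2 ≡ 194^2 = 37636 ≡ 311 (mod 1493)
13^16 = (13^8)^2 ≡ 311^2 = 96721 ≡ 1169 (mod 1493)
13^32 = (13^16)^2 ≡ 1169^2 = 1366561 ≡ 466 (mod 1493)
13^44 = 13^32 · 13^8 · 13^4 ≡ 466 · 311 · 194 ≡ 961 (mod 1493).
So B = 961. Ivy then computes K = B^a mod n = 961^41 mod 1493.
961^1 ≡ 961 (mod 1493)
961^2 = (961^1)^2 ≡ 961^2 = 923521 ≡ 847 (mod 1493)
961^4 = (961^2)^2 ≡ 847^2 = 717409 ≡ 769 (mod 1493)
961^8 = (961^4)^2 ≡ 769^2 = 591361 ≡ 133 (mod 1493)
961^16 = (961^8)^2 ≡ 133^2 = 17689 ≡ 1266 (mod 1493)
961^32 = (961^16)^2 ≡ 1266^2 = 1602756 ≡ 767 (mod 1493)
961^41 = 961^32 · 961^8 · 961^1 ≡ 767 · 133 · 961 ≡ 698 (mod 1493).

698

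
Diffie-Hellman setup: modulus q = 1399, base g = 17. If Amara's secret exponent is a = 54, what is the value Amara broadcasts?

Public value = 17^54 mod 1399.
17^1 ≡ 17 (mod 1399)
17^2 = (17^1)^2 ≡ 17^2 = 289 ≡ 289 (mod 1399)
17^4 = (17^2)^2 ≡ 289^2 = 83521 ≡ 980 (mod 1399)
17^8 = (17^4)^2 ≡ 980^2 = 960400 ≡ 686 (mod 1399)
17^16 = (17^8)^2 ≡ 686^2 = 470596 ≡ 532 (mod 1399)
17^32 = (17^16)^2 ≡ 532^2 = 283024 ≡ 426 (mod 1399)
17^54 = 17^32 · 17^16 · 17^4 · 17^2 ≡ 426 · 532 · 980 · 289 ≡ 465 (mod 1399).

465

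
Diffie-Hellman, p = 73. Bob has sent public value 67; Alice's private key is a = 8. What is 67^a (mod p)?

Shared key K = 67^8 mod 73.
67^1 ≡ 67 (mod 73)
67^2 = (67^1)^2 ≡ 67^2 = 4489 ≡ 36 (mod 73)
67^4 = (67^2)^2 ≡ 36^2 = 1296 ≡ 55 (mod 73)
67^8 = (67^4)^2 ≡ 55^2 = 3025 ≡ 32 (mod 73)

32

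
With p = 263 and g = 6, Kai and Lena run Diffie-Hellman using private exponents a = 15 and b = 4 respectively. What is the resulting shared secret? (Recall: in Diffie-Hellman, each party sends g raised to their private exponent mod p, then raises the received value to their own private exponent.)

Lena sends B = g^b mod p = 6^4 mod 263.
6^1 ≡ 6 (mod 263)
6^2 = (6^1)^2 ≡ 6^2 = 36 ≡ 36 (mod 263)
6^4 = (6^2)^2 ≡ 36^2 = 1296 ≡ 244 (mod 263)
So B = 244. Kai then computes K = B^a mod p = 244^15 mod 263.
244^1 ≡ 244 (mod 263)
244^2 = (244^1)^2 ≡ 244^2 = 59536 ≡ 98 (mod 263)
244^4 = (244^2)^2 ≡ 98^2 = 9604 ≡ 136 (mod 263)
244^8 = (244^4)^2 ≡ 136^2 = 18496 ≡ 86 (mod 263)
244^15 = 244^8 · 244^4 · 244^2 · 244^1 ≡ 86 · 136 · 98 · 244 ≡ 26 (mod 263).

26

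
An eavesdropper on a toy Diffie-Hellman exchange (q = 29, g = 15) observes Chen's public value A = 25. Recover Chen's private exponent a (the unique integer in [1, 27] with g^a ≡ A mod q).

12

Try successive powers of 15 modulo 29:
15^1 ≡ 15
15^2 ≡ 22
15^3 ≡ 11
15^4 ≡ 20
15^5 ≡ 10
15^6 ≡ 5
15^7 ≡ 17
15^8 ≡ 23
15^9 ≡ 26
15^10 ≡ 13
15^11 ≡ 21
15^12 ≡ 25
Found: a = 12.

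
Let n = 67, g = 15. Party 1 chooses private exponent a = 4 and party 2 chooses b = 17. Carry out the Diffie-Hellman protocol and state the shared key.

24

Party 2 sends B = g^b mod n = 15^17 mod 67.
15^1 ≡ 15 (mod 67)
15^2 = (15^1)^2 ≡ 15^2 = 225 ≡ 24 (mod 67)
15^4 = (15^2)^2 ≡ 24^2 = 576 ≡ 40 (mod 67)
15^8 = (15^4)^2 ≡ 40^2 = 1600 ≡ 59 (mod 67)
15^16 = (15^8)^2 ≡ 59^2 = 3481 ≡ 64 (mod 67)
15^17 = 15^16 · 15^1 ≡ 64 · 15 ≡ 22 (mod 67).
So B = 22. Party 1 then computes K = B^a mod n = 22^4 mod 67.
22^1 ≡ 22 (mod 67)
22^2 = (22^1)^2 ≡ 22^2 = 484 ≡ 15 (mod 67)
22^4 = (22^2)^2 ≡ 15^2 = 225 ≡ 24 (mod 67)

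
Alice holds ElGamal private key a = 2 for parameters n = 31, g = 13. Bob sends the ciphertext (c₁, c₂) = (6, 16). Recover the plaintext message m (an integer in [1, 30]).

Shared mask s = c₁^a mod n = 6^2 mod 31.
6^1 ≡ 6 (mod 31)
6^2 = (6^1)^2 ≡ 6^2 = 36 ≡ 5 (mod 31)
So s = 5; s⁻¹ ≡ 25 (mod 31).
m = c₂ · s⁻¹ mod 31 = 16 · 25 mod 31 = 28.

28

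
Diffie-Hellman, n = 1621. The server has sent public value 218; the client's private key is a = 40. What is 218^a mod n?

Shared key K = 218^40 mod 1621.
218^1 ≡ 218 (mod 1621)
218^2 = (218^1)^2 ≡ 218^2 = 47524 ≡ 515 (mod 1621)
218^4 = (218^2)^2 ≡ 515^2 = 265225 ≡ 1002 (mod 1621)
218^8 = (218^4)^2 ≡ 1002^2 = 1004004 ≡ 605 (mod 1621)
218^16 = (218^8)^2 ≡ 605^2 = 366025 ≡ 1300 (mod 1621)
218^32 = (218^16)^2 ≡ 1300^2 = 1690000 ≡ 918 (mod 1621)
218^40 = 218^32 · 218^8 ≡ 918 · 605 ≡ 1008 (mod 1621).

1008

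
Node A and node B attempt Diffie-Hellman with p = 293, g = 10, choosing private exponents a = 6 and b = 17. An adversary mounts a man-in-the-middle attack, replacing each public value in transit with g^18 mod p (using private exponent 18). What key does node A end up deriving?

Node A receives an adversary's public value M = 10^18 mod 293 instead of the honest one.
10^1 ≡ 10 (mod 293)
10^2 = (10^1)^2 ≡ 10^2 = 100 ≡ 100 (mod 293)
10^4 = (10^2)^2 ≡ 100^2 = 10000 ≡ 38 (mod 293)
10^8 = (10^4)^2 ≡ 38^2 = 1444 ≡ 272 (mod 293)
10^16 = (10^8)^2 ≡ 272^2 = 73984 ≡ 148 (mod 293)
10^18 = 10^16 · 10^2 ≡ 148 · 100 ≡ 150 (mod 293).
So M = 150. Node A computes K = M^6 mod 293.
150^1 ≡ 150 (mod 293)
150^2 = (150^1)^2 ≡ 150^2 = 22500 ≡ 232 (mod 293)
150^4 = (150^2)^2 ≡ 232^2 = 53824 ≡ 205 (mod 293)
150^6 = 150^4 · 150^2 ≡ 205 · 232 ≡ 94 (mod 293).

94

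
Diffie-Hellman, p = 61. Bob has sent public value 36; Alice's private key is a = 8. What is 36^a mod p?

Shared key K = 36^8 mod 61.
36^1 ≡ 36 (mod 61)
36^2 = (36^1)^2 ≡ 36^2 = 1296 ≡ 15 (mod 61)
36^4 = (36^2)^2 ≡ 15^2 = 225 ≡ 42 (mod 61)
36^8 = (36^4)^2 ≡ 42^2 = 1764 ≡ 56 (mod 61)

56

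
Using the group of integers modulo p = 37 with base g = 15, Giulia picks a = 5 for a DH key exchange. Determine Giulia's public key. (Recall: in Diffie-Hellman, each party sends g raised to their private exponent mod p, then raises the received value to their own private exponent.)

24

Public value = 15^5 mod 37.
15^1 ≡ 15 (mod 37)
15^2 = (15^1)^2 ≡ 15^2 = 225 ≡ 3 (mod 37)
15^4 = (15^2)^2 ≡ 3^2 = 9 ≡ 9 (mod 37)
15^5 = 15^4 · 15^1 ≡ 9 · 15 ≡ 24 (mod 37).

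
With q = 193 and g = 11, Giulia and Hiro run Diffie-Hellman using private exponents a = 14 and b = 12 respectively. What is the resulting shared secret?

Giulia sends A = g^a mod q = 11^14 mod 193.
11^1 ≡ 11 (mod 193)
11^2 = (11^1)^2 ≡ 11^2 = 121 ≡ 121 (mod 193)
11^4 = (11^2)^2 ≡ 121^2 = 14641 ≡ 166 (mod 193)
11^8 = (11^4)^2 ≡ 166^2 = 27556 ≡ 150 (mod 193)
11^14 = 11^8 · 11^4 · 11^2 ≡ 150 · 166 · 121 ≡ 170 (mod 193).
So A = 170. Hiro then computes K = A^b mod q = 170^12 mod 193.
170^1 ≡ 170 (mod 193)
170^2 = (170^1)^2 ≡ 170^2 = 28900 ≡ 143 (mod 193)
170^4 = (170^2)^2 ≡ 143^2 = 20449 ≡ 184 (mod 193)
170^8 = (170^4)^2 ≡ 184^2 = 33856 ≡ 81 (mod 193)
170^12 = 170^8 · 170^4 ≡ 81 · 184 ≡ 43 (mod 193).

43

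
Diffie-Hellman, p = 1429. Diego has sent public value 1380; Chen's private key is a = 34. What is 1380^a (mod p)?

1425

Shared key K = 1380^34 mod 1429.
1380^1 ≡ 1380 (mod 1429)
1380^2 = (1380^1)^2 ≡ 1380^2 = 1904400 ≡ 972 (mod 1429)
1380^4 = (1380^2)^2 ≡ 972^2 = 944784 ≡ 215 (mod 1429)
1380^8 = (1380^4)^2 ≡ 215^2 = 46225 ≡ 497 (mod 1429)
1380^16 = (1380^8)^2 ≡ 497^2 = 247009 ≡ 1221 (mod 1429)
1380^32 = (1380^16)^2 ≡ 1221^2 = 1490841 ≡ 394 (mod 1429)
1380^34 = 1380^32 · 1380^2 ≡ 394 · 972 ≡ 1425 (mod 1429).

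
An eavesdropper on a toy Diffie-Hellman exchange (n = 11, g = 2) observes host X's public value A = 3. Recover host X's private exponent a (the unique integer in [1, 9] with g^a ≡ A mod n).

8

Try successive powers of 2 modulo 11:
2^1 ≡ 2
2^2 ≡ 4
2^3 ≡ 8
2^4 ≡ 5
2^5 ≡ 10
2^6 ≡ 9
2^7 ≡ 7
2^8 ≡ 3
Found: a = 8.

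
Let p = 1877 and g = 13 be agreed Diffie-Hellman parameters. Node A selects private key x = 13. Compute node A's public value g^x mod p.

1769

Public value = 13^13 mod 1877.
13^1 ≡ 13 (mod 1877)
13^2 = (13^1)^2 ≡ 13^2 = 169 ≡ 169 (mod 1877)
13^4 = (13^2)^2 ≡ 169^2 = 28561 ≡ 406 (mod 1877)
13^8 = (13^4)^2 ≡ 406^2 = 164836 ≡ 1537 (mod 1877)
13^13 = 13^8 · 13^4 · 13^1 ≡ 1537 · 406 · 13 ≡ 1769 (mod 1877).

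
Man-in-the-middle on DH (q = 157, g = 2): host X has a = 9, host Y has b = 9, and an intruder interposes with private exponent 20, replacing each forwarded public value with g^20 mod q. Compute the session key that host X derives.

39

Host X receives an intruder's public value M = 2^20 mod 157 instead of the honest one.
2^1 ≡ 2 (mod 157)
2^2 = (2^1)^2 ≡ 2^2 = 4 ≡ 4 (mod 157)
2^4 = (2^2)^2 ≡ 4^2 = 16 ≡ 16 (mod 157)
2^8 = (2^4)^2 ≡ 16^2 = 256 ≡ 99 (mod 157)
2^16 = (2^8)^2 ≡ 99^2 = 9801 ≡ 67 (mod 157)
2^20 = 2^16 · 2^4 ≡ 67 · 16 ≡ 130 (mod 157).
So M = 130. Host X computes K = M^9 mod 157.
130^1 ≡ 130 (mod 157)
130^2 = (130^1)^2 ≡ 130^2 = 16900 ≡ 101 (mod 157)
130^4 = (130^2)^2 ≡ 101^2 = 10201 ≡ 153 (mod 157)
130^8 = (130^4)^2 ≡ 153^2 = 23409 ≡ 16 (mod 157)
130^9 = 130^8 · 130^1 ≡ 16 · 130 ≡ 39 (mod 157).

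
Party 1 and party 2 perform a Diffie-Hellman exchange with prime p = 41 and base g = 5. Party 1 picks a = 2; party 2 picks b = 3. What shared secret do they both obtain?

4

Party 2 sends B = g^b mod p = 5^3 mod 41.
5^1 ≡ 5 (mod 41)
5^2 = (5^1)^2 ≡ 5^2 = 25 ≡ 25 (mod 41)
5^3 = 5^2 · 5^1 ≡ 25 · 5 ≡ 2 (mod 41).
So B = 2. Party 1 then computes K = B^a mod p = 2^2 mod 41.
2^1 ≡ 2 (mod 41)
2^2 = (2^1)^2 ≡ 2^2 = 4 ≡ 4 (mod 41)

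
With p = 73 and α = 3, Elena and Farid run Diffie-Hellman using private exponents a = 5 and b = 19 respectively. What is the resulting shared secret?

49

Farid sends B = α^b mod p = 3^19 mod 73.
3^1 ≡ 3 (mod 73)
3^2 = (3^1)^2 ≡ 3^2 = 9 ≡ 9 (mod 73)
3^4 = (3^2)^2 ≡ 9^2 = 81 ≡ 8 (mod 73)
3^8 = (3^4)^2 ≡ 8^2 = 64 ≡ 64 (mod 73)
3^16 = (3^8)^2 ≡ 64^2 = 4096 ≡ 8 (mod 73)
3^19 = 3^16 · 3^2 · 3^1 ≡ 8 · 9 · 3 ≡ 70 (mod 73).
So B = 70. Elena then computes K = B^a mod p = 70^5 mod 73.
70^1 ≡ 70 (mod 73)
70^2 = (70^1)^2 ≡ 70^2 = 4900 ≡ 9 (mod 73)
70^4 = (70^2)^2 ≡ 9^2 = 81 ≡ 8 (mod 73)
70^5 = 70^4 · 70^1 ≡ 8 · 70 ≡ 49 (mod 73).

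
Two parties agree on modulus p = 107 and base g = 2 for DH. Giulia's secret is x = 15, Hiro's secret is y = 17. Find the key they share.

7

Giulia sends A = g^x mod p = 2^15 mod 107.
2^1 ≡ 2 (mod 107)
2^2 = (2^1)^2 ≡ 2^2 = 4 ≡ 4 (mod 107)
2^4 = (2^2)^2 ≡ 4^2 = 16 ≡ 16 (mod 107)
2^8 = (2^4)^2 ≡ 16^2 = 256 ≡ 42 (mod 107)
2^15 = 2^8 · 2^4 · 2^2 · 2^1 ≡ 42 · 16 · 4 · 2 ≡ 26 (mod 107).
So A = 26. Hiro then computes K = A^y mod p = 26^17 mod 107.
26^1 ≡ 26 (mod 107)
26^2 = (26^1)^2 ≡ 26^2 = 676 ≡ 34 (mod 107)
26^4 = (26^2)^2 ≡ 34^2 = 1156 ≡ 86 (mod 107)
26^8 = (26^4)^2 ≡ 86^2 = 7396 ≡ 13 (mod 107)
26^16 = (26^8)^2 ≡ 13^2 = 169 ≡ 62 (mod 107)
26^17 = 26^16 · 26^1 ≡ 62 · 26 ≡ 7 (mod 107).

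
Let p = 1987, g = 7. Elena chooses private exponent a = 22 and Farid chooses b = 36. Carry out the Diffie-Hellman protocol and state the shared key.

Elena sends A = g^a mod p = 7^22 mod 1987.
7^1 ≡ 7 (mod 1987)
7^2 = (7^1)^2 ≡ 7^2 = 49 ≡ 49 (mod 1987)
7^4 = (7^2)^2 ≡ 49^2 = 2401 ≡ 414 (mod 1987)
7^8 = (7^4)^2 ≡ 414^2 = 171396 ≡ 514 (mod 1987)
7^16 = (7^8)^2 ≡ 514^2 = 264196 ≡ 1912 (mod 1987)
7^22 = 7^16 · 7^4 · 7^2 ≡ 1912 · 414 · 49 ≡ 592 (mod 1987).
So A = 592. Farid then computes K = A^b mod p = 592^36 mod 1987.
592^1 ≡ 592 (mod 1987)
592^2 = (592^1)^2 ≡ 592^2 = 350464 ≡ 752 (mod 1987)
592^4 = (592^2)^2 ≡ 752^2 = 565504 ≡ 1196 (mod 1987)
592^8 = (592^4)^2 ≡ 1196^2 = 1430416 ≡ 1763 (mod 1987)
592^16 = (592^8)^2 ≡ 1763^2 = 3108169 ≡ 501 (mod 1987)
592^32 = (592^16)^2 ≡ 501^2 = 251001 ≡ 639 (mod 1987)
592^36 = 592^32 · 592^4 ≡ 639 · 1196 ≡ 1236 (mod 1987).

1236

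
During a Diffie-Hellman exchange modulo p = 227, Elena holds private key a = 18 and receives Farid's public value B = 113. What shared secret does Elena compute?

155

Shared key K = 113^18 mod 227.
113^1 ≡ 113 (mod 227)
113^2 = (113^1)^2 ≡ 113^2 = 12769 ≡ 57 (mod 227)
113^4 = (113^2)^2 ≡ 57^2 = 3249 ≡ 71 (mod 227)
113^8 = (113^4)^2 ≡ 71^2 = 5041 ≡ 47 (mod 227)
113^16 = (113^8)^2 ≡ 47^2 = 2209 ≡ 166 (mod 227)
113^18 = 113^16 · 113^2 ≡ 166 · 57 ≡ 155 (mod 227).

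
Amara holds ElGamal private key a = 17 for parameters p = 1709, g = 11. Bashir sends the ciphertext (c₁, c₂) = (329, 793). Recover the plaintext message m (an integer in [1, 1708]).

3

Shared mask s = c₁^a mod p = 329^17 mod 1709.
329^1 ≡ 329 (mod 1709)
329^2 = (329^1)^2 ≡ 329^2 = 108241 ≡ 574 (mod 1709)
329^4 = (329^2)^2 ≡ 574^2 = 329476 ≡ 1348 (mod 1709)
329^8 = (329^4)^2 ≡ 1348^2 = 1817104 ≡ 437 (mod 1709)
329^16 = (329^8)^2 ≡ 437^2 = 190969 ≡ 1270 (mod 1709)
329^17 = 329^16 · 329^1 ≡ 1270 · 329 ≡ 834 (mod 1709).
So s = 834; s⁻¹ ≡ 125 (mod 1709).
m = c₂ · s⁻¹ mod 1709 = 793 · 125 mod 1709 = 3.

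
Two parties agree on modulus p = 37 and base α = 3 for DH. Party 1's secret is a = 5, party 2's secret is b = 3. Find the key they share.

Party 1 sends A = α^a mod p = 3^5 mod 37.
3^1 ≡ 3 (mod 37)
3^2 = (3^1)^2 ≡ 3^2 = 9 ≡ 9 (mod 37)
3^4 = (3^2)^2 ≡ 9^2 = 81 ≡ 7 (mod 37)
3^5 = 3^4 · 3^1 ≡ 7 · 3 ≡ 21 (mod 37).
So A = 21. Party 2 then computes K = A^b mod p = 21^3 mod 37.
21^1 ≡ 21 (mod 37)
21^2 = (21^1)^2 ≡ 21^2 = 441 ≡ 34 (mod 37)
21^3 = 21^2 · 21^1 ≡ 34 · 21 ≡ 11 (mod 37).

11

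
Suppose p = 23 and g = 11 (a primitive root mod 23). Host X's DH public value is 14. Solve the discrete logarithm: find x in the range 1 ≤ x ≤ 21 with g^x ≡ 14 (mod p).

17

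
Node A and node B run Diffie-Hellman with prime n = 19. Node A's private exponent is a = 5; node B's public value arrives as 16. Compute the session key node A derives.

4

Shared key K = 16^5 mod 19.
16^1 ≡ 16 (mod 19)
16^2 = (16^1)^2 ≡ 16^2 = 256 ≡ 9 (mod 19)
16^4 = (16^2)^2 ≡ 9^2 = 81 ≡ 5 (mod 19)
16^5 = 16^4 · 16^1 ≡ 5 · 16 ≡ 4 (mod 19).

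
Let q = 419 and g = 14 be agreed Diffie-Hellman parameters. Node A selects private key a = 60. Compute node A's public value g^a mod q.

257

Public value = 14^60 mod 419.
14^1 ≡ 14 (mod 419)
14^2 = (14^1)^2 ≡ 14^2 = 196 ≡ 196 (mod 419)
14^4 = (14^2)^2 ≡ 196^2 = 38416 ≡ 287 (mod 419)
14^8 = (14^4)^2 ≡ 287^2 = 82369 ≡ 245 (mod 419)
14^16 = (14^8)^2 ≡ 245^2 = 60025 ≡ 108 (mod 419)
14^32 = (14^16)^2 ≡ 108^2 = 11664 ≡ 351 (mod 419)
14^60 = 14^32 · 14^16 · 14^8 · 14^4 ≡ 351 · 108 · 245 · 287 ≡ 257 (mod 419).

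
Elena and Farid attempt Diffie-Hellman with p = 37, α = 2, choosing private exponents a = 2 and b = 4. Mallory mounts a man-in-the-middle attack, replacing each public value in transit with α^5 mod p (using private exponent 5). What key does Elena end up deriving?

Elena receives Mallory's public value M = 2^5 mod 37 instead of the honest one.
2^1 ≡ 2 (mod 37)
2^2 = (2^1)^2 ≡ 2^2 = 4 ≡ 4 (mod 37)
2^4 = (2^2)^2 ≡ 4^2 = 16 ≡ 16 (mod 37)
2^5 = 2^4 · 2^1 ≡ 16 · 2 ≡ 32 (mod 37).
So M = 32. Elena computes K = M^2 mod 37.
32^1 ≡ 32 (mod 37)
32^2 = (32^1)^2 ≡ 32^2 = 1024 ≡ 25 (mod 37)

25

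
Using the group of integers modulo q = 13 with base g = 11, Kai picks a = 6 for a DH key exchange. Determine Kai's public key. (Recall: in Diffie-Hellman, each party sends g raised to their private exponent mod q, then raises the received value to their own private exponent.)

12

Public value = 11^6 (mod 13).
11^1 ≡ 11 (mod 13)
11^2 = (11^1)^2 ≡ 11^2 = 121 ≡ 4 (mod 13)
11^4 = (11^2)^2 ≡ 4^2 = 16 ≡ 3 (mod 13)
11^6 = 11^4 · 11^2 ≡ 3 · 4 ≡ 12 (mod 13).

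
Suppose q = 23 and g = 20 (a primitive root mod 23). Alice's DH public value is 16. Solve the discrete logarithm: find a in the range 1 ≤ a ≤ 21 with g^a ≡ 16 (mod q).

6

Try successive powers of 20 modulo 23:
20^1 ≡ 20
20^2 ≡ 9
20^3 ≡ 19
20^4 ≡ 12
20^5 ≡ 10
20^6 ≡ 16
Found: a = 6.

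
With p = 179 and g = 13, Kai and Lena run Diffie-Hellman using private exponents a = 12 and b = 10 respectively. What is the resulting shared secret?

Lena sends B = g^b mod p = 13^10 mod 179.
13^1 ≡ 13 (mod 179)
13^2 = (13^1)^2 ≡ 13^2 = 169 ≡ 169 (mod 179)
13^4 = (13^2)^2 ≡ 169^2 = 28561 ≡ 100 (mod 179)
13^8 = (13^4)^2 ≡ 100^2 = 10000 ≡ 155 (mod 179)
13^10 = 13^8 · 13^2 ≡ 155 · 169 ≡ 61 (mod 179).
So B = 61. Kai then computes K = B^a mod p = 61^12 mod 179.
61^1 ≡ 61 (mod 179)
61^2 = (61^1)^2 ≡ 61^2 = 3721 ≡ 141 (mod 179)
61^4 = (61^2)^2 ≡ 141^2 = 19881 ≡ 12 (mod 179)
61^8 = (61^4)^2 ≡ 12^2 = 144 ≡ 144 (mod 179)
61^12 = 61^8 · 61^4 ≡ 144 · 12 ≡ 117 (mod 179).

117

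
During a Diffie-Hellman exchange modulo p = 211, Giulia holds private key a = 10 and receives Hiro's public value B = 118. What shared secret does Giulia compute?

179

Shared key K = 118^10 mod 211.
118^1 ≡ 118 (mod 211)
118^2 = (118^1)^2 ≡ 118^2 = 13924 ≡ 209 (mod 211)
118^4 = (118^2)^2 ≡ 209^2 = 43681 ≡ 4 (mod 211)
118^8 = (118^4)^2 ≡ 4^2 = 16 ≡ 16 (mod 211)
118^10 = 118^8 · 118^2 ≡ 16 · 209 ≡ 179 (mod 211).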